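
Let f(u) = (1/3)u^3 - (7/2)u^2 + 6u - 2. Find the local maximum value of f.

5/6

f'(u) = u^2 - 7u + 6 = 0 at u = 1, 6.
Second-derivative test with f''(u) = 2u - 7: f''(1) = -5 < 0 ⇒ local maximum; f''(6) = 5 > 0 ⇒ local minimum.
So the local maximum value is f(1) = 5/6.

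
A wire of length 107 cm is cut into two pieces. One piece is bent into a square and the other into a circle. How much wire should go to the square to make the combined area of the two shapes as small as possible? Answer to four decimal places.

Let x be the length used for the square. Square side x/4; circle radius (107−x)/(2π).
A(x) = (x/4)² + π·((107−x)/(2π))² = x²/16 + (107−x)²/(4π) for 0 ≤ x ≤ 107. A'(x) = x/8 − (107−x)/(2π) = 0 gives x = 4·107/(π+4) ≈ 59.9306.
A'' = 1/8 + 1/(2π) > 0, so this gives the minimum combined area; x ≈ 59.9306 cm to the square.

59.9306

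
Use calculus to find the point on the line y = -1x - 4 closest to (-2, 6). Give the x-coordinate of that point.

-6

Minimize D(x)^2 = (x + 2)^2 + (-x - 10)^2.
d/dx[D^2] = 2(x + 2) + 2·(-1)·(-x - 10) = 0 ⇒ x = -6.
Then y = 2 and the distance is √(32) ≈ 5.6569.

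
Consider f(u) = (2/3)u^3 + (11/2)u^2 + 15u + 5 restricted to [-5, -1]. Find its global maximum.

-31/6

The derivative is 2u^2 + 11u + 15, which vanishes at u = -3 and u = -5/2.
Evaluating at the critical points and endpoints: f(-5) = -95/6,  f(-3) = -17/2,  f(-5/2) = -205/24,  f(-1) = -31/6.
The maximum over the interval is -31/6, attained at u = -1.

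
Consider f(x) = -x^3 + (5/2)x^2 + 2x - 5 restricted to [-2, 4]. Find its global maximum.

9

Differentiating, f'(x) = -3x^2 + 5x + 2; which vanishes at x = -1/3 and x = 2.
Candidates: f(-2) = 9,  f(-1/3) = -289/54,  f(2) = 1,  f(4) = -21.
The maximum over the interval is 9, attained at x = -2.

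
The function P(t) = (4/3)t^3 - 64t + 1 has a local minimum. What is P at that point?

P'(t) = 4t^2 - 64 = 0 at t = -4, 4.
P''(t) = 8t. P''(-4) = -32 < 0 ⇒ local maximum; P''(4) = 32 > 0 ⇒ local minimum.
Thus P has its local minimum at t = 4, with value -509/3.

-509/3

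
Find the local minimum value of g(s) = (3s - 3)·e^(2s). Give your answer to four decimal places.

g'(s) = 3·e^(2s) + (3s - 3)·2·e^(2s) = (6s - 3)·e^(2s). Since e^(2s) > 0, the only critical point is s = 1/2.
g''(1/2) has the same sign as 6 > 0, so this is a local minimum.
g(1/2) = (-3/2)·e^(1) ≈ -4.0774.

-4.0774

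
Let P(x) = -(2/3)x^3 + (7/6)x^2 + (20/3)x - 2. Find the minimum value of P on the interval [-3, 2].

Differentiating, P'(x) = -2x^2 + (7/3)x + 20/3; whose only zero in [-3, 2] is x = -4/3.
Evaluating at the critical points and endpoints: P(-3) = 13/2,  P(-4/3) = -586/81,  P(2) = 32/3.
The minimum over the interval is -586/81, attained at x = -4/3.

-586/81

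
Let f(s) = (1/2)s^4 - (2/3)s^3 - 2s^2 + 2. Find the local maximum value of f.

f'(s) = 2s^3 - 2s^2 - 4s = 0 at s = -1, 0, 2.
Since f''(s) = 6s^2 - 4s - 4, we get f''(-1) = 6 > 0 ⇒ local minimum; f''(0) = -4 < 0 ⇒ local maximum; f''(2) = 12 > 0 ⇒ local minimum.
The local maximum is f(0) = 2.

2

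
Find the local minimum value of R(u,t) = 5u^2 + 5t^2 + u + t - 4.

-41/10

∂R/∂u = 10u + 1 = 0 and ∂R/∂t = 10t + 1 = 0, so (u, t) = (-1/10, -1/10).
The Hessian has R_{uu} = 10, R_{tt} = 10, R_{ut} = 0, giving D = 100 > 0 with R_{uu} > 0, so the point is a local minimum.
R(-1/10, -1/10) = -41/10.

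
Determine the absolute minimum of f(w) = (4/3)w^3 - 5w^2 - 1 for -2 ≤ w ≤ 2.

-95/3

f'(w) = 4w^2 - 10w, whose only zero in [-2, 2] is w = 0.
Compare values at every candidate in [-2, 2]: f(-2) = -95/3,  f(0) = -1,  f(2) = -31/3.
So the minimum is f(-2) = -95/3.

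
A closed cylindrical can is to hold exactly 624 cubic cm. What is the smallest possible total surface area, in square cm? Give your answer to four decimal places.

With radius r and height h, πr²h = 624 so h = 624/(πr²), and S(r) = 2πr² + 2πrh = 2πr² + 2·624/r.
S'(r) = 4πr − 2·624/r² = 0 ⇒ r³ = 624/(2π), so r ≈ 4.6309 and h = 2r ≈ 9.2619.
S''(r) = 4π + 4·624/r³ > 0, so this is the minimum; S ≈ 404.2384.

404.2384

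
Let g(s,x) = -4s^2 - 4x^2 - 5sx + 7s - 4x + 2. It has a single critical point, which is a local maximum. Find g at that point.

478/39

∂g/∂s = -8s - 5x + 7 = 0 and ∂g/∂x = -5s - 8x - 4 = 0, so (s, x) = (76/39, -67/39).
The Hessian has g_{ss} = -8, g_{xx} = -8, g_{sx} = -5, giving D = 39 > 0 with g_{ss} < 0, so the point is a local maximum.
g(76/39, -67/39) = 478/39.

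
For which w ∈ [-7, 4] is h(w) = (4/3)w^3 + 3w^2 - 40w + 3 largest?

The derivative is 4w^2 + 6w - 40, which vanishes at w = -4 and w = 5/2.
Evaluating at the critical points and endpoints: h(-7) = -82/3; h(-4) = 377/3; h(5/2) = -689/12; h(4) = -71/3.
The maximum over the interval is 377/3, attained at w = -4.

-4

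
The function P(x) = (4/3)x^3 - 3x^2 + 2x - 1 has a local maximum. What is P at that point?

-7/12

P'(x) = 4x^2 - 6x + 2. Setting P'(x) = 0 gives x ∈ {1/2, 1}.
Since P''(x) = 8x - 6, we get P''(1/2) = -2 < 0 ⇒ local maximum; P''(1) = 2 > 0 ⇒ local minimum.
The local maximum is P(1/2) = -7/12.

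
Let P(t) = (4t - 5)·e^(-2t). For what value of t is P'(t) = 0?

By the product rule, P'(t) = (-8t + 14)·e^(-2t). Since e^(-2t) > 0, the only critical point is t = 7/4.
P''(7/4) has the same sign as -8 < 0, so this is a local maximum.
P(7/4) = (2)·e^(-7/2) ≈ 0.0604.

7/4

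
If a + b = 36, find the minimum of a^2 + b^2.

648

With a + b = 36, a^2 + b^2 = a^2 + (36 − a)^2.
The derivative 2a − 2(36 − a) = 4a − 72 vanishes at a = 18; second derivative 4 > 0, a minimum.
The minimum is 2·(18)^2 = 648.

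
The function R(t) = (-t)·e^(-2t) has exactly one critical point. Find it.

Differentiating with the product rule gives R'(t) = (2t - 1)·e^(-2t). Since e^(-2t) > 0, the only critical point is t = 1/2.
R''(1/2) has the same sign as 2 > 0, so this is a local minimum.
R(1/2) = (-1/2)·e^(-1) ≈ -0.1839.

1/2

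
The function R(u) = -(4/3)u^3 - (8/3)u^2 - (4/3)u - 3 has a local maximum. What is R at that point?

-227/81

R'(u) = -4u^2 - (16/3)u - 4/3 = 0 at u = -1, -1/3.
Second-derivative test with R''(u) = -8u - 16/3: R''(-1) = 8/3 > 0 ⇒ local minimum; R''(-1/3) = -8/3 < 0 ⇒ local maximum.
Thus R has its local maximum at u = -1/3, with value -227/81.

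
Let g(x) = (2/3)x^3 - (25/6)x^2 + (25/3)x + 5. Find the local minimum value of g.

g'(x) = 2x^2 - (25/3)x + 25/3 = 0 at x = 5/3, 5/2.
Since g''(x) = 4x - 25/3, we get g''(5/3) = -5/3 < 0 ⇒ local maximum; g''(5/2) = 5/3 > 0 ⇒ local minimum.
The local minimum is g(5/2) = 245/24.

245/24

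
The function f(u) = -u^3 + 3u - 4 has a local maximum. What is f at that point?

f'(u) = -3u^2 + 3. Setting f'(u) = 0 gives u ∈ {-1, 1}.
f''(u) = -6u. f''(-1) = 6 > 0 ⇒ local minimum; f''(1) = -6 < 0 ⇒ local maximum.
So the local maximum value is f(1) = -2.

-2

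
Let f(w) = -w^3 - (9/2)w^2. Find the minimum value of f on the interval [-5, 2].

-26

f'(w) = -3w^2 - 9w, which vanishes at w = -3 and w = 0.
Candidates: f(-5) = 25/2, f(-3) = -27/2, f(0) = 0, f(2) = -26.
The minimum over the interval is -26, attained at w = 2.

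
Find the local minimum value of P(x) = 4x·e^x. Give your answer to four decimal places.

-1.4715

P'(x) = 4·e^x + (4x)·1·e^x = (4x + 4)·e^x. Since e^x > 0, the only critical point is x = -1.
P''(-1) has the same sign as 4 > 0, so this is a local minimum.
P(-1) = (-4)·e^(-1) ≈ -1.4715.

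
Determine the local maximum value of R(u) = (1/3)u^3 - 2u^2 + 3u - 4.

R'(u) = u^2 - 4u + 3. Setting R'(u) = 0 gives u ∈ {1, 3}.
R''(u) = 2u - 4. R''(1) = -2 < 0 ⇒ local maximum; R''(3) = 2 > 0 ⇒ local minimum.
Thus R has its local maximum at u = 1, with value -8/3.

-8/3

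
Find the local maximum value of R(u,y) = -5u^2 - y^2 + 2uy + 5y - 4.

61/16

∂R/∂u = -10u + 2y = 0 and ∂R/∂y = 2u - 2y + 5 = 0, so (u, y) = (5/8, 25/8).
The Hessian has R_{uu} = -10, R_{yy} = -2, R_{uy} = 2, giving D = 16 > 0 with R_{uu} < 0, so the point is a local maximum.
R(5/8, 25/8) = 61/16.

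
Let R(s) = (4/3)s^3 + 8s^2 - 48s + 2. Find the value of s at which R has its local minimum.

R'(s) = 4s^2 + 16s - 48 = 0 at s = -6, 2.
R''(s) = 8s + 16. R''(-6) = -32 < 0 ⇒ local maximum; R''(2) = 32 > 0 ⇒ local minimum.
So the local minimum value is R(2) = -154/3.

2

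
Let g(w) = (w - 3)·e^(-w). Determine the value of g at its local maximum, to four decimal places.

g'(w) = 1·e^(-w) + (w - 3)·(-1)·e^(-w) = (-w + 4)·e^(-w). Since e^(-w) > 0, the only critical point is w = 4.
g''(4) has the same sign as -1 < 0, so this is a local maximum.
g(4) = (1)·e^(-4) ≈ 0.0183.

0.0183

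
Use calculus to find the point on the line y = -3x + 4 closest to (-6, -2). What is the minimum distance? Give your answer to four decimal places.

7.5895

Minimize D(x)^2 = (x + 6)^2 + (-3x + 6)^2.
d/dx[D^2] = 2(x + 6) + 2·(-3)·(-3x + 6) = 0 ⇒ x = 6/5.
Then y = 2/5 and the distance is √(288/5) ≈ 7.5895.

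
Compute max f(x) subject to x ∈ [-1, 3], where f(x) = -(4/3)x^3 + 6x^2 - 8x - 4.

The derivative is -4x^2 + 12x - 8, which vanishes at x = 1 and x = 2.
Compare values at every candidate in [-1, 3]: f(-1) = 34/3; f(1) = -22/3; f(2) = -20/3; f(3) = -10.
The maximum over the interval is 34/3, attained at x = -1.

34/3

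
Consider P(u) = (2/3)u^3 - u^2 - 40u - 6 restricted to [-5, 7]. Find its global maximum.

286/3

Differentiating, P'(u) = 2u^2 - 2u - 40; which vanishes at u = -4 and u = 5.
Candidates: P(-5) = 257/3; P(-4) = 286/3; P(5) = -443/3; P(7) = -319/3.
The maximum over the interval is 286/3, attained at u = -4.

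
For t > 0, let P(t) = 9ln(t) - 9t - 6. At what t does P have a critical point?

P'(t) = 9/t − 9 = 0 gives t = 1.
P''(t) = -9/t², which is negative for t > 0, so this is a local maximum.
P(1) = 9·ln(1) - 9 - 6 ≈ -15.0000.

1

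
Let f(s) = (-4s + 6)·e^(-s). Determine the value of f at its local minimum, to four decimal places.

-0.3283

By the product rule, f'(s) = (4s - 10)·e^(-s). Since e^(-s) > 0, the only critical point is s = 5/2.
f''(5/2) has the same sign as 4 > 0, so this is a local minimum.
f(5/2) = (-4)·e^(-5/2) ≈ -0.3283.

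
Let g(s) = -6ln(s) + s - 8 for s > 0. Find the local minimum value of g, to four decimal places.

g'(s) = -6/s + 1 = 0 gives s = 6.
g''(s) = 6/s², which is positive for s > 0, so this is a local minimum.
g(6) = -6·ln(6) + 6 - 8 ≈ -12.7506.

-12.7506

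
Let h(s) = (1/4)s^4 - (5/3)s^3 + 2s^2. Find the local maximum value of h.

7/12

h'(s) = s^3 - 5s^2 + 4s. Setting h'(s) = 0 gives s ∈ {0, 1, 4}.
h''(s) = 3s^2 - 10s + 4. h''(0) = 4 > 0 ⇒ local minimum; h''(1) = -3 < 0 ⇒ local maximum; h''(4) = 12 > 0 ⇒ local minimum.
The local maximum is h(1) = 7/12.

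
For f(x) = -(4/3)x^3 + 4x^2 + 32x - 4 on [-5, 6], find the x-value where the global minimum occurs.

-2

The derivative is -4x^2 + 8x + 32, which vanishes at x = -2 and x = 4.
Compare values at every candidate in [-5, 6]: f(-5) = 308/3,  f(-2) = -124/3,  f(4) = 308/3,  f(6) = 44.
So the minimum is f(-2) = -124/3.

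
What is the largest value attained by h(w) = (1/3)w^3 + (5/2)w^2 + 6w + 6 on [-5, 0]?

The derivative is w^2 + 5w + 6, which vanishes at w = -3 and w = -2.
Candidates: h(-5) = -19/6, h(-3) = 3/2, h(-2) = 4/3, h(0) = 6.
So the maximum is h(0) = 6.

6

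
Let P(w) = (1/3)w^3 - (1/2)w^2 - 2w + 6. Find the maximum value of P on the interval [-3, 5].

The derivative is w^2 - w - 2, which vanishes at w = -1 and w = 2.
Candidates: P(-3) = -3/2; P(-1) = 43/6; P(2) = 8/3; P(5) = 151/6.
Hence the absolute maximum is 151/6 at w = 5.

151/6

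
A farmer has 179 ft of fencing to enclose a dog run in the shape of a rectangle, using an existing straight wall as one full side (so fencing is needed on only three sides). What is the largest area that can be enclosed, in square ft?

Let the sides perpendicular to the wall have length x and the parallel side y, so 2x + y = 179 and the area is A = xy = x(179 − 2x).
A'(x) = 179 − 4x = 0 gives x = 179/4, and A''(x) = −4 < 0 confirms a maximum.
Then y = 179 − 2·179/4 = 179/2 and A = 32041/8.

32041/8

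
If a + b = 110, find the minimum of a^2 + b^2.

With a + b = 110, a^2 + b^2 = a^2 + (110 − a)^2.
The derivative 2a − 2(110 − a) = 4a − 220 vanishes at a = 55; second derivative 4 > 0, a minimum.
The minimum is 2·(55)^2 = 6050.

6050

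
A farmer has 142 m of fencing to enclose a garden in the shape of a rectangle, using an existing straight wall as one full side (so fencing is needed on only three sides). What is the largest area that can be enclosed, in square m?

Let the sides perpendicular to the wall have length x and the parallel side y, so 2x + y = 142 and the area is A = xy = x(142 − 2x).
A'(x) = 142 − 4x = 0 gives x = 71/2, and A''(x) = −4 < 0 confirms a maximum.
Then y = 142 − 2·71/2 = 71 and A = 5041/2.

5041/2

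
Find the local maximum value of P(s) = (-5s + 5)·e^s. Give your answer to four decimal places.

5.0000

Differentiating with the product rule gives P'(s) = (-5s)·e^s. Since e^s > 0, the only critical point is s = 0.
P''(0) has the same sign as -5 < 0, so this is a local maximum.
P(0) = (5)·e^(0) ≈ 5.0000.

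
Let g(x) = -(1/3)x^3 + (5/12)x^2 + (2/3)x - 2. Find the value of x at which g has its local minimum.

-1/2

g'(x) = -x^2 + (5/6)x + 2/3 = 0 at x = -1/2, 4/3.
g''(x) = -2x + 5/6. g''(-1/2) = 11/6 > 0 ⇒ local minimum; g''(4/3) = -11/6 < 0 ⇒ local maximum.
Thus g has its local minimum at x = -1/2, with value -35/16.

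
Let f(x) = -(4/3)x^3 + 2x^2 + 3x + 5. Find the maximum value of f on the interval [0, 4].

Differentiating, f'(x) = -4x^2 + 4x + 3; whose only zero in [0, 4] is x = 3/2.
Candidates: f(0) = 5,  f(3/2) = 19/2,  f(4) = -109/3.
So the maximum is f(3/2) = 19/2.

19/2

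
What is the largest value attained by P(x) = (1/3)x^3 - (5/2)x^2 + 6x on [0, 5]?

55/6

P'(x) = x^2 - 5x + 6, which vanishes at x = 2 and x = 3.
Evaluating at the critical points and endpoints: P(0) = 0; P(2) = 14/3; P(3) = 9/2; P(5) = 55/6.
The maximum over the interval is 55/6, attained at x = 5.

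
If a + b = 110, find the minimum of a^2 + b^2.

6050

With a + b = 110, a^2 + b^2 = a^2 + (110 − a)^2.
The derivative 2a − 2(110 − a) = 4a − 220 vanishes at a = 55; second derivative 4 > 0, a minimum.
The minimum is 2·(55)^2 = 6050.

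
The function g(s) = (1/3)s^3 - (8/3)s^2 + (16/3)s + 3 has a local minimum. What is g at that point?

g'(s) = s^2 - (16/3)s + 16/3. Setting g'(s) = 0 gives s ∈ {4/3, 4}.
g''(s) = 2s - 16/3. g''(4/3) = -8/3 < 0 ⇒ local maximum; g''(4) = 8/3 > 0 ⇒ local minimum.
Thus g has its local minimum at s = 4, with value 3.

3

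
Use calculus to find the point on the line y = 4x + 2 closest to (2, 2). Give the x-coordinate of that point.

Minimize D(x)^2 = (x - 2)^2 + (4x)^2.
d/dx[D^2] = 2(x - 2) + 2·4·(4x) = 0 ⇒ x = 2/17.
Then y = 42/17 and the distance is √(64/17) ≈ 1.9403.

2/17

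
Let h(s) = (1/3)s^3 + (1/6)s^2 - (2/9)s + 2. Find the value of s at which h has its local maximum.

h'(s) = s^2 + (1/3)s - 2/9 = 0 at s = -2/3, 1/3.
Since h''(s) = 2s + 1/3, we get h''(-2/3) = -1 < 0 ⇒ local maximum; h''(1/3) = 1 > 0 ⇒ local minimum.
So the local maximum value is h(-2/3) = 172/81.

-2/3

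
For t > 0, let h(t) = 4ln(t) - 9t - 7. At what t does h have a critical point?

4/9

h'(t) = 4/t − 9 = 0 gives t = 4/9.
h''(t) = -4/t², which is negative for t > 0, so this is a local maximum.
h(4/9) = 4·ln(4/9) - 4 - 7 ≈ -14.2437.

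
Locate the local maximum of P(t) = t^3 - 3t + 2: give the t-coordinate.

P'(t) = 3t^2 - 3 = 0 at t = -1, 1.
Since P''(t) = 6t, we get P''(-1) = -6 < 0 ⇒ local maximum; P''(1) = 6 > 0 ⇒ local minimum.
So the local maximum value is P(-1) = 4.

-1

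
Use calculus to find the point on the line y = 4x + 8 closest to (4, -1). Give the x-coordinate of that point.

Minimize D(x)^2 = (x - 4)^2 + (4x + 9)^2.
d/dx[D^2] = 2(x - 4) + 2·4·(4x + 9) = 0 ⇒ x = -32/17.
Then y = 8/17 and the distance is √(625/17) ≈ 6.0634.

-32/17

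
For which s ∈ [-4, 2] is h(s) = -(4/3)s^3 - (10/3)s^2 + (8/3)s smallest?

2

Differentiating, h'(s) = -4s^2 - (20/3)s + 8/3; which vanishes at s = -2 and s = 1/3.
Evaluating at the critical points and endpoints: h(-4) = 64/3; h(-2) = -8; h(1/3) = 38/81; h(2) = -56/3.
So the minimum is h(2) = -56/3.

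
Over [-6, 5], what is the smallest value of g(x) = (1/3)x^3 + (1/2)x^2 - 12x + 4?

-37/2

g'(x) = x^2 + x - 12, which vanishes at x = -4 and x = 3.
Evaluating at the critical points and endpoints: g(-6) = 22; g(-4) = 116/3; g(3) = -37/2; g(5) = -11/6.
So the minimum is g(3) = -37/2.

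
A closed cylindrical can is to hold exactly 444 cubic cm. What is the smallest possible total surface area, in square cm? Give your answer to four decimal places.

With radius r and height h, πr²h = 444 so h = 444/(πr²), and S(r) = 2πr² + 2πrh = 2πr² + 2·444/r.
S'(r) = 4πr − 2·444/r² = 0 ⇒ r³ = 444/(2π), so r ≈ 4.1343 and h = 2r ≈ 8.2686.
S''(r) = 4π + 4·444/r³ > 0, so this is the minimum; S ≈ 322.1834.

322.1834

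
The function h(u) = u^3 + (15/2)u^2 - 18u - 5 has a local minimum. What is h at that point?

-29/2

h'(u) = 3u^2 + 15u - 18 = 0 at u = -6, 1.
Since h''(u) = 6u + 15, we get h''(-6) = -21 < 0 ⇒ local maximum; h''(1) = 21 > 0 ⇒ local minimum.
Thus h has its local minimum at u = 1, with value -29/2.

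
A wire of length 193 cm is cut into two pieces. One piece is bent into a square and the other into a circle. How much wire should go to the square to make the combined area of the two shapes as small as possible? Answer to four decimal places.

Let x be the length used for the square. Square side x/4; circle radius (193−x)/(2π).
A(x) = (x/4)² + π·((193−x)/(2π))² = x²/16 + (193−x)²/(4π) for 0 ≤ x ≤ 193. A'(x) = x/8 − (193−x)/(2π) = 0 gives x = 4·193/(π+4) ≈ 108.0991.
A'' = 1/8 + 1/(2π) > 0, so this gives the minimum combined area; x ≈ 108.0991 cm to the square.

108.0991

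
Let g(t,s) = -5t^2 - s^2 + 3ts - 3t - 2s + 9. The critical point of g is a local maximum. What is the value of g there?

∂g/∂t = -10t + 3s - 3 = 0 and ∂g/∂s = 3t - 2s - 2 = 0, so (t, s) = (-12/11, -29/11).
The Hessian has g_{tt} = -10, g_{ss} = -2, g_{ts} = 3, giving D = 11 > 0 with g_{tt} < 0, so the point is a local maximum.
g(-12/11, -29/11) = 146/11.

146/11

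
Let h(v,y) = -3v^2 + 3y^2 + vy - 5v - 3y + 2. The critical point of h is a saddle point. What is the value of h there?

∂h/∂v = -6v + y - 5 = 0 and ∂h/∂y = v + 6y - 3 = 0, so (v, y) = (-27/37, 23/37).
The Hessian has h_{vv} = -6, h_{yy} = 6, h_{vy} = 1, giving D = -37 < 0, so the point is a saddle point.
h(-27/37, 23/37) = 107/37.

107/37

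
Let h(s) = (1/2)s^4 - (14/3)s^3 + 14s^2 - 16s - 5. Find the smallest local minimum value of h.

h'(s) = 2s^3 - 14s^2 + 28s - 16 = 0 at s = 1, 2, 4.
Since h''(s) = 6s^2 - 28s + 28, we get h''(1) = 6 > 0 ⇒ local minimum; h''(2) = -4 < 0 ⇒ local maximum; h''(4) = 12 > 0 ⇒ local minimum.
The smallest local minimum is h(4) = -47/3.

-47/3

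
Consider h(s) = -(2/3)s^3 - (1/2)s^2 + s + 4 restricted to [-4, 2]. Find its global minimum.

Differentiating, h'(s) = -2s^2 - s + 1; which vanishes at s = -1 and s = 1/2.
Compare values at every candidate in [-4, 2]: h(-4) = 104/3, h(-1) = 19/6, h(1/2) = 103/24, h(2) = -4/3.
So the minimum is h(2) = -4/3.

-4/3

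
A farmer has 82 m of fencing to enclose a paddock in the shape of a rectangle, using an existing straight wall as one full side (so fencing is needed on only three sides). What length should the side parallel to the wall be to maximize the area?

41

Let the sides perpendicular to the wall have length x and the parallel side y, so 2x + y = 82 and the area is A = xy = x(82 − 2x).
A'(x) = 82 − 4x = 0 gives x = 41/2, and A''(x) = −4 < 0 confirms a maximum.
Then y = 82 − 2·41/2 = 41 and A = 1681/2.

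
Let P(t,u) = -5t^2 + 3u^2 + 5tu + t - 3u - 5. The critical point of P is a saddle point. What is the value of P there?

-452/85

∂P/∂t = -10t + 5u + 1 = 0 and ∂P/∂u = 5t + 6u - 3 = 0, so (t, u) = (21/85, 5/17).
The Hessian has P_{tt} = -10, P_{uu} = 6, P_{tu} = 5, giving D = -85 < 0, so the point is a saddle point.
P(21/85, 5/17) = -452/85.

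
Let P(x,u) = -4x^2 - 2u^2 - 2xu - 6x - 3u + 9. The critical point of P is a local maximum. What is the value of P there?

∂P/∂x = -8x - 2u - 6 = 0 and ∂P/∂u = -2x - 4u - 3 = 0, so (x, u) = (-9/14, -3/7).
The Hessian has P_{xx} = -8, P_{uu} = -4, P_{xu} = -2, giving D = 28 > 0 with P_{xx} < 0, so the point is a local maximum.
P(-9/14, -3/7) = 81/7.

81/7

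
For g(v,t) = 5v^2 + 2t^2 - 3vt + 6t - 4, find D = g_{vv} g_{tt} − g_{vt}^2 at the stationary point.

31

∂g/∂v = 10v - 3t = 0 and ∂g/∂t = -3v + 4t + 6 = 0, so (v, t) = (-18/31, -60/31).
The Hessian has g_{vv} = 10, g_{tt} = 4, g_{vt} = -3, giving D = 31 > 0 with g_{vv} > 0, so the point is a local minimum.
D = (10)·(4) − (-3)^2 = 31.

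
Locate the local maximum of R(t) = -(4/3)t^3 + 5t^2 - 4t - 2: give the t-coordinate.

2

R'(t) = -4t^2 + 10t - 4. Setting R'(t) = 0 gives t ∈ {1/2, 2}.
Since R''(t) = -8t + 10, we get R''(1/2) = 6 > 0 ⇒ local minimum; R''(2) = -6 < 0 ⇒ local maximum.
Thus R has its local maximum at t = 2, with value -2/3.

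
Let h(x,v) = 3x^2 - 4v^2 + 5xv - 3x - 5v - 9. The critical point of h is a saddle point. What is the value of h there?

∂h/∂x = 6x + 5v - 3 = 0 and ∂h/∂v = 5x - 8v - 5 = 0, so (x, v) = (49/73, -15/73).
The Hessian has h_{xx} = 6, h_{vv} = -8, h_{xv} = 5, giving D = -73 < 0, so the point is a saddle point.
h(49/73, -15/73) = -693/73.

-693/73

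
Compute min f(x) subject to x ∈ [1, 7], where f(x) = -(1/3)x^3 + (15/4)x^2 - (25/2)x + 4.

f'(x) = -x^2 + (15/2)x - 25/2, which vanishes at x = 5/2 and x = 5.
Evaluating at the critical points and endpoints: f(1) = -61/12, f(5/2) = -433/48, f(5) = -77/12, f(7) = -169/12.
The minimum over the interval is -169/12, attained at x = 7.

-169/12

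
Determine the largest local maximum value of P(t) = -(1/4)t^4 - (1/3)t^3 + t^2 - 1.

P'(t) = -t^3 - t^2 + 2t. Setting P'(t) = 0 gives t ∈ {-2, 0, 1}.
P''(t) = -3t^2 - 2t + 2. P''(-2) = -6 < 0 ⇒ local maximum; P''(0) = 2 > 0 ⇒ local minimum; P''(1) = -3 < 0 ⇒ local maximum.
Thus P has its largest local maximum at t = -2, with value 5/3.

5/3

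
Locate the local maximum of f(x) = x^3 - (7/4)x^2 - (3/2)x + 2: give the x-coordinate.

-1/3

f'(x) = 3x^2 - (7/2)x - 3/2. Setting f'(x) = 0 gives x ∈ {-1/3, 3/2}.
Since f''(x) = 6x - 7/2, we get f''(-1/3) = -11/2 < 0 ⇒ local maximum; f''(3/2) = 11/2 > 0 ⇒ local minimum.
Thus f has its local maximum at x = -1/3, with value 245/108.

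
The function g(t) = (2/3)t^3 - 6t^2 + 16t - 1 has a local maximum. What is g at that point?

37/3

g'(t) = 2t^2 - 12t + 16. Setting g'(t) = 0 gives t ∈ {2, 4}.
Since g''(t) = 4t - 12, we get g''(2) = -4 < 0 ⇒ local maximum; g''(4) = 4 > 0 ⇒ local minimum.
So the local maximum value is g(2) = 37/3.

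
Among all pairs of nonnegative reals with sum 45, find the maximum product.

2025/4

With x + y = 45, the product is P(x) = x(45 − x).
P'(x) = 45 − 2x = 0 gives x = 45/2; P'' = −2 < 0, so this is the maximum.
P = 45/2·45/2 = 2025/4.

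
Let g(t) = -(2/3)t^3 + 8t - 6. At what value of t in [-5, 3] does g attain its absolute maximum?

-5

Differentiating, g'(t) = -2t^2 + 8; which vanishes at t = -2 and t = 2.
Candidates: g(-5) = 112/3,  g(-2) = -50/3,  g(2) = 14/3,  g(3) = 0.
Hence the absolute maximum is 112/3 at t = -5.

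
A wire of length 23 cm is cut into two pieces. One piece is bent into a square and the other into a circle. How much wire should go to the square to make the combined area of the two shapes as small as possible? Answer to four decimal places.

Let x be the length used for the square. Square side x/4; circle radius (23−x)/(2π).
A(x) = (x/4)² + π·((23−x)/(2π))² = x²/16 + (23−x)²/(4π) for 0 ≤ x ≤ 23. A'(x) = x/8 − (23−x)/(2π) = 0 gives x = 4·23/(π+4) ≈ 12.8823.
A'' = 1/8 + 1/(2π) > 0, so this gives the minimum combined area; x ≈ 12.8823 cm to the square.

12.8823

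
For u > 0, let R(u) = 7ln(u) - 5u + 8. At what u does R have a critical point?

R'(u) = 7/u − 5 = 0 gives u = 7/5.
R''(u) = -7/u², which is negative for u > 0, so this is a local maximum.
R(7/5) = 7·ln(7/5) - 7 + 8 ≈ 3.3553.

7/5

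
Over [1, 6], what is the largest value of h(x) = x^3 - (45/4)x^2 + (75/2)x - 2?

The derivative is 3x^2 - (45/2)x + 75/2, which vanishes at x = 5/2 and x = 5.
Compare values at every candidate in [1, 6]: h(1) = 101/4,  h(5/2) = 593/16,  h(5) = 117/4,  h(6) = 34.
Hence the absolute maximum is 593/16 at x = 5/2.

593/16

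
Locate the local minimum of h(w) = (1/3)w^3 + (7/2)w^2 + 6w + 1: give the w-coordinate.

-1

h'(w) = w^2 + 7w + 6 = 0 at w = -6, -1.
h''(w) = 2w + 7. h''(-6) = -5 < 0 ⇒ local maximum; h''(-1) = 5 > 0 ⇒ local minimum.
So the local minimum value is h(-1) = -11/6.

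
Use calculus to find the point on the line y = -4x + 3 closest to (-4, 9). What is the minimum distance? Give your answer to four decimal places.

2.4254

Minimize D(x)^2 = (x + 4)^2 + (-4x - 6)^2.
d/dx[D^2] = 2(x + 4) + 2·(-4)·(-4x - 6) = 0 ⇒ x = -28/17.
Then y = 163/17 and the distance is √(100/17) ≈ 2.4254.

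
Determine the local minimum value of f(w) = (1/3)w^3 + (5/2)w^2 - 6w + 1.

-13/6

Critical points: f'(w) = w^2 + 5w - 6 vanishes at w = -6, 1.
Since f''(w) = 2w + 5, we get f''(-6) = -7 < 0 ⇒ local maximum; f''(1) = 7 > 0 ⇒ local minimum.
Thus f has its local minimum at w = 1, with value -13/6.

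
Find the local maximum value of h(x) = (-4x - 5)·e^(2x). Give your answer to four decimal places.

0.0604

Differentiating with the product rule gives h'(x) = (-8x - 14)·e^(2x). Since e^(2x) > 0, the only critical point is x = -7/4.
h''(-7/4) has the same sign as -8 < 0, so this is a local maximum.
h(-7/4) = (2)·e^(-7/2) ≈ 0.0604.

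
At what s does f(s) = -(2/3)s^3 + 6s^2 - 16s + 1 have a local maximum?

4

f'(s) = -2s^2 + 12s - 16 = 0 at s = 2, 4.
Second-derivative test with f''(s) = -4s + 12: f''(2) = 4 > 0 ⇒ local minimum; f''(4) = -4 < 0 ⇒ local maximum.
The local maximum is f(4) = -29/3.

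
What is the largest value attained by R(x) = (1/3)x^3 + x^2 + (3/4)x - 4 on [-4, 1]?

The derivative is x^2 + 2x + 3/4, which vanishes at x = -3/2 and x = -1/2.
Compare values at every candidate in [-4, 1]: R(-4) = -37/3,  R(-3/2) = -4,  R(-1/2) = -25/6,  R(1) = -23/12.
Hence the absolute maximum is -23/12 at x = 1.

-23/12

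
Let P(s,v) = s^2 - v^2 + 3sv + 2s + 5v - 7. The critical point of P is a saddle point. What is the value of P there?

∂P/∂s = 2s + 3v + 2 = 0 and ∂P/∂v = 3s - 2v + 5 = 0, so (s, v) = (-19/13, 4/13).
The Hessian has P_{ss} = 2, P_{vv} = -2, P_{sv} = 3, giving D = -13 < 0, so the point is a saddle point.
P(-19/13, 4/13) = -100/13.

-100/13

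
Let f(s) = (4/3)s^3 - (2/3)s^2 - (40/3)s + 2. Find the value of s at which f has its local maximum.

-5/3

f'(s) = 4s^2 - (4/3)s - 40/3. Setting f'(s) = 0 gives s ∈ {-5/3, 2}.
f''(s) = 8s - 4/3. f''(-5/3) = -44/3 < 0 ⇒ local maximum; f''(2) = 44/3 > 0 ⇒ local minimum.
Thus f has its local maximum at s = -5/3, with value 1312/81.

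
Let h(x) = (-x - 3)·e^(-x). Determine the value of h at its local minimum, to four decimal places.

By the product rule, h'(x) = (x + 2)·e^(-x). Since e^(-x) > 0, the only critical point is x = -2.
h''(-2) has the same sign as 1 > 0, so this is a local minimum.
h(-2) = (-1)·e^(2) ≈ -7.3891.

-7.3891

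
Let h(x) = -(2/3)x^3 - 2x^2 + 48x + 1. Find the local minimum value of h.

h'(x) = -2x^2 - 4x + 48. Setting h'(x) = 0 gives x ∈ {-6, 4}.
h''(x) = -4x - 4. h''(-6) = 20 > 0 ⇒ local minimum; h''(4) = -20 < 0 ⇒ local maximum.
So the local minimum value is h(-6) = -215.

-215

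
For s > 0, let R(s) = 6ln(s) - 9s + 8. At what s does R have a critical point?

R'(s) = 6/s − 9 = 0 gives s = 2/3.
R''(s) = -6/s², which is negative for s > 0, so this is a local maximum.
R(2/3) = 6·ln(2/3) - 6 + 8 ≈ -0.4328.

2/3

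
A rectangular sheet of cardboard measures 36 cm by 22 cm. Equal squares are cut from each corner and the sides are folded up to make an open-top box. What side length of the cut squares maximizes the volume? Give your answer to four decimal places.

With cut size x, the volume is V(x) = x(36 − 2x)(22 − 2x) for 0 < x < 11.
V'(x) = 12x^2 − 232x + 792. Setting V'(x) = 0 gives x ≈ 4.4279 (the root in (0, 11)).
V''(x) = 24x − 232 is negative there, so this is the maximum; V ≈ 1579.8251.

4.4279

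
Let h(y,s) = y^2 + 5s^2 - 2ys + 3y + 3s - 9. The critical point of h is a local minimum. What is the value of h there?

∂h/∂y = 2y - 2s + 3 = 0 and ∂h/∂s = -2y + 10s + 3 = 0, so (y, s) = (-9/4, -3/4).
The Hessian has h_{yy} = 2, h_{ss} = 10, h_{ys} = -2, giving D = 16 > 0 with h_{yy} > 0, so the point is a local minimum.
h(-9/4, -3/4) = -27/2.

-27/2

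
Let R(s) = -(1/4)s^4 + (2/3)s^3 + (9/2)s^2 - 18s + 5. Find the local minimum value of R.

-35/3

Critical points: R'(s) = -s^3 + 2s^2 + 9s - 18 vanishes at s = -3, 2, 3.
R''(s) = -3s^2 + 4s + 9. R''(-3) = -30 < 0 ⇒ local maximum; R''(2) = 5 > 0 ⇒ local minimum; R''(3) = -6 < 0 ⇒ local maximum.
The local minimum is R(2) = -35/3.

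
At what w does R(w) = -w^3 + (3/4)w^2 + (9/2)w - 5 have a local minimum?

R'(w) = -3w^2 + (3/2)w + 9/2. Setting R'(w) = 0 gives w ∈ {-1, 3/2}.
Second-derivative test with R''(w) = -6w + 3/2: R''(-1) = 15/2 > 0 ⇒ local minimum; R''(3/2) = -15/2 < 0 ⇒ local maximum.
The local minimum is R(-1) = -31/4.

-1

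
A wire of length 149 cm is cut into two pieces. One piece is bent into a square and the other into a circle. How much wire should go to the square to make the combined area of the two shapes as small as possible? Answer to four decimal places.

83.4548

Let x be the length used for the square. Square side x/4; circle radius (149−x)/(2π).
A(x) = (x/4)² + π·((149−x)/(2π))² = x²/16 + (149−x)²/(4π) for 0 ≤ x ≤ 149. A'(x) = x/8 − (149−x)/(2π) = 0 gives x = 4·149/(π+4) ≈ 83.4548.
A'' = 1/8 + 1/(2π) > 0, so this gives the minimum combined area; x ≈ 83.4548 cm to the square.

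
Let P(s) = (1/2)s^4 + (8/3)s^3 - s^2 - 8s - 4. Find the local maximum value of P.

5/6

P'(s) = 2s^3 + 8s^2 - 2s - 8. Setting P'(s) = 0 gives s ∈ {-4, -1, 1}.
P''(s) = 6s^2 + 16s - 2. P''(-4) = 30 > 0 ⇒ local minimum; P''(-1) = -12 < 0 ⇒ local maximum; P''(1) = 20 > 0 ⇒ local minimum.
Thus P has its local maximum at s = -1, with value 5/6.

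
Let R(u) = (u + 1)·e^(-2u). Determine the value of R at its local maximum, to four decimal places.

Differentiating with the product rule gives R'(u) = (-2u - 1)·e^(-2u). Since e^(-2u) > 0, the only critical point is u = -1/2.
R''(-1/2) has the same sign as -2 < 0, so this is a local maximum.
R(-1/2) = (1/2)·e^(1) ≈ 1.3591.

1.3591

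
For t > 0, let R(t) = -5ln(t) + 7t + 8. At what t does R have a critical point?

R'(t) = -5/t + 7 = 0 gives t = 5/7.
R''(t) = 5/t², which is positive for t > 0, so this is a local minimum.
R(5/7) = -5·ln(5/7) + 5 + 8 ≈ 14.6824.

5/7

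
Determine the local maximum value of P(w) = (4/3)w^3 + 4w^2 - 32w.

320/3

P'(w) = 4w^2 + 8w - 32. Setting P'(w) = 0 gives w ∈ {-4, 2}.
P''(w) = 8w + 8. P''(-4) = -24 < 0 ⇒ local maximum; P''(2) = 24 > 0 ⇒ local minimum.
So the local maximum value is P(-4) = 320/3.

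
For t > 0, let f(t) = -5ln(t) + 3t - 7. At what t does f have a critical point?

f'(t) = -5/t + 3 = 0 gives t = 5/3.
f''(t) = 5/t², which is positive for t > 0, so this is a local minimum.
f(5/3) = -5·ln(5/3) + 5 - 7 ≈ -4.5541.

5/3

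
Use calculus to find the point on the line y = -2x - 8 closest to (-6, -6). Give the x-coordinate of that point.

-2

Minimize D(x)^2 = (x + 6)^2 + (-2x - 2)^2.
d/dx[D^2] = 2(x + 6) + 2·(-2)·(-2x - 2) = 0 ⇒ x = -2.
Then y = -4 and the distance is √(20) ≈ 4.4721.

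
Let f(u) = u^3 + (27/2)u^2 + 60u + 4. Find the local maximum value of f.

Critical points: f'(u) = 3u^2 + 27u + 60 vanishes at u = -5, -4.
Since f''(u) = 6u + 27, we get f''(-5) = -3 < 0 ⇒ local maximum; f''(-4) = 3 > 0 ⇒ local minimum.
So the local maximum value is f(-5) = -167/2.

-167/2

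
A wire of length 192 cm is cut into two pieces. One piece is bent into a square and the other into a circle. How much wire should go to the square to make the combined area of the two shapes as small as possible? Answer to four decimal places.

107.5390

Let x be the length used for the square. Square side x/4; circle radius (192−x)/(2π).
A(x) = (x/4)² + π·((192−x)/(2π))² = x²/16 + (192−x)²/(4π) for 0 ≤ x ≤ 192. A'(x) = x/8 − (192−x)/(2π) = 0 gives x = 4·192/(π+4) ≈ 107.5390.
A'' = 1/8 + 1/(2π) > 0, so this gives the minimum combined area; x ≈ 107.5390 cm to the square.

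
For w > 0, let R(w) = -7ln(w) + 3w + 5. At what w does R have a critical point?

7/3

R'(w) = -7/w + 3 = 0 gives w = 7/3.
R''(w) = 7/w², which is positive for w > 0, so this is a local minimum.
R(7/3) = -7·ln(7/3) + 7 + 5 ≈ 6.0689.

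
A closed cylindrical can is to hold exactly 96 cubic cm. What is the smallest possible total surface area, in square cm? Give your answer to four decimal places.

116.0634

With radius r and height h, πr²h = 96 so h = 96/(πr²), and S(r) = 2πr² + 2πrh = 2πr² + 2·96/r.
S'(r) = 4πr − 2·96/r² = 0 ⇒ r³ = 96/(2π), so r ≈ 2.4814 and h = 2r ≈ 4.9628.
S''(r) = 4π + 4·96/r³ > 0, so this is the minimum; S ≈ 116.0634.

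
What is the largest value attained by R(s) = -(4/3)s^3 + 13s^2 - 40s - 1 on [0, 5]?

Differentiating, R'(s) = -4s^2 + 26s - 40; which vanishes at s = 5/2 and s = 4.
Candidates: R(0) = -1,  R(5/2) = -487/12,  R(4) = -115/3,  R(5) = -128/3.
So the maximum is R(0) = -1.

-1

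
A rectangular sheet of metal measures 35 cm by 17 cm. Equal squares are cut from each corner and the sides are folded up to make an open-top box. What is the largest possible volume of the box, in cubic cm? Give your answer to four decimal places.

With cut size x, the volume is V(x) = x(35 − 2x)(17 − 2x) for 0 < x < 8.5.
V'(x) = 12x^2 − 208x + 595. Setting V'(x) = 0 gives x ≈ 3.6142 (the root in (0, 8.5)).
V''(x) = 24x − 208 is negative there, so this is the maximum; V ≈ 980.7962.

980.7962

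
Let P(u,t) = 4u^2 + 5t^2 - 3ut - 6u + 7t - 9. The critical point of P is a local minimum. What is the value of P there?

∂P/∂u = 8u - 3t - 6 = 0 and ∂P/∂t = -3u + 10t + 7 = 0, so (u, t) = (39/71, -38/71).
The Hessian has P_{uu} = 8, P_{tt} = 10, P_{ut} = -3, giving D = 71 > 0 with P_{uu} > 0, so the point is a local minimum.
P(39/71, -38/71) = -889/71.

-889/71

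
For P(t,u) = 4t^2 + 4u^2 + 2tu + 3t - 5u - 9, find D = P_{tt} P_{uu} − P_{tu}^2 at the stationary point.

60

∂P/∂t = 8t + 2u + 3 = 0 and ∂P/∂u = 2t + 8u - 5 = 0, so (t, u) = (-17/30, 23/30).
The Hessian has P_{tt} = 8, P_{uu} = 8, P_{tu} = 2, giving D = 60 > 0 with P_{tt} > 0, so the point is a local minimum.
D = (8)·(8) − (2)^2 = 60.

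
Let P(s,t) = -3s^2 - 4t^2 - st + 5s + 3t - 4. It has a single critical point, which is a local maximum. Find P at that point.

∂P/∂s = -6s - t + 5 = 0 and ∂P/∂t = -s - 8t + 3 = 0, so (s, t) = (37/47, 13/47).
The Hessian has P_{ss} = -6, P_{tt} = -8, P_{st} = -1, giving D = 47 > 0 with P_{ss} < 0, so the point is a local maximum.
P(37/47, 13/47) = -76/47.

-76/47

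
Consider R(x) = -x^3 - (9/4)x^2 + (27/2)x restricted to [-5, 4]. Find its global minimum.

R'(x) = -3x^2 - (9/2)x + 27/2, which vanishes at x = -3 and x = 3/2.
Evaluating at the critical points and endpoints: R(-5) = 5/4; R(-3) = -135/4; R(3/2) = 189/16; R(4) = -46.
So the minimum is R(4) = -46.

-46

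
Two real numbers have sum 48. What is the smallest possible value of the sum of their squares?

1152

With a + b = 48, a^2 + b^2 = a^2 + (48 − a)^2.
The derivative 2a − 2(48 − a) = 4a − 96 vanishes at a = 24; second derivative 4 > 0, a minimum.
The minimum is 2·(24)^2 = 1152.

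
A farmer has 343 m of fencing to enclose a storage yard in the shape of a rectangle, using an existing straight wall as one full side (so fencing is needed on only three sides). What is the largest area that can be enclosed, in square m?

117649/8

Let the sides perpendicular to the wall have length x and the parallel side y, so 2x + y = 343 and the area is A = xy = x(343 − 2x).
A'(x) = 343 − 4x = 0 gives x = 343/4, and A''(x) = −4 < 0 confirms a maximum.
Then y = 343 − 2·343/4 = 343/2 and A = 117649/8.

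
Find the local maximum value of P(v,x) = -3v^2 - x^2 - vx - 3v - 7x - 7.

∂P/∂v = -6v - x - 3 = 0 and ∂P/∂x = -v - 2x - 7 = 0, so (v, x) = (1/11, -39/11).
The Hessian has P_{vv} = -6, P_{xx} = -2, P_{vx} = -1, giving D = 11 > 0 with P_{vv} < 0, so the point is a local maximum.
P(1/11, -39/11) = 58/11.

58/11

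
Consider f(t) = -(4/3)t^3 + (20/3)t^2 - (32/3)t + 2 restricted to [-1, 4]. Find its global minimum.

f'(t) = -4t^2 + (40/3)t - 32/3, which vanishes at t = 4/3 and t = 2.
Evaluating at the critical points and endpoints: f(-1) = 62/3; f(4/3) = -286/81; f(2) = -10/3; f(4) = -58/3.
The minimum over the interval is -58/3, attained at t = 4.

-58/3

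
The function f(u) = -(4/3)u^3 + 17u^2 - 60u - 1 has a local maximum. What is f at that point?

f'(u) = -4u^2 + 34u - 60. Setting f'(u) = 0 gives u ∈ {5/2, 6}.
f''(u) = -8u + 34. f''(5/2) = 14 > 0 ⇒ local minimum; f''(6) = -14 < 0 ⇒ local maximum.
The local maximum is f(6) = -37.

-37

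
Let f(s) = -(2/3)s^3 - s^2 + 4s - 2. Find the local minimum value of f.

f'(s) = -2s^2 - 2s + 4 = 0 at s = -2, 1.
Since f''(s) = -4s - 2, we get f''(-2) = 6 > 0 ⇒ local minimum; f''(1) = -6 < 0 ⇒ local maximum.
Thus f has its local minimum at s = -2, with value -26/3.

-26/3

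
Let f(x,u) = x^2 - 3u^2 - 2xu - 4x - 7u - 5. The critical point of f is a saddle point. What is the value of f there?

-23/16

∂f/∂x = 2x - 2u - 4 = 0 and ∂f/∂u = -2x - 6u - 7 = 0, so (x, u) = (5/8, -11/8).
The Hessian has f_{xx} = 2, f_{uu} = -6, f_{xu} = -2, giving D = -16 < 0, so the point is a saddle point.
f(5/8, -11/8) = -23/16.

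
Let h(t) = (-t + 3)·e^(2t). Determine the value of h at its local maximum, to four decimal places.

h'(t) = (-1)·e^(2t) + (-t + 3)·2·e^(2t) = (-2t + 5)·e^(2t). Since e^(2t) > 0, the only critical point is t = 5/2.
h''(5/2) has the same sign as -2 < 0, so this is a local maximum.
h(5/2) = (1/2)·e^(5) ≈ 74.2066.

74.2066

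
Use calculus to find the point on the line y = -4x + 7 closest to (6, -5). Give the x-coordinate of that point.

Minimize D(x)^2 = (x - 6)^2 + (-4x + 12)^2.
d/dx[D^2] = 2(x - 6) + 2·(-4)·(-4x + 12) = 0 ⇒ x = 54/17.
Then y = -97/17 and the distance is √(144/17) ≈ 2.9104.

54/17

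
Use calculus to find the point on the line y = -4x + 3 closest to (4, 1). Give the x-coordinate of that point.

Minimize D(x)^2 = (x - 4)^2 + (-4x + 2)^2.
d/dx[D^2] = 2(x - 4) + 2·(-4)·(-4x + 2) = 0 ⇒ x = 12/17.
Then y = 3/17 and the distance is √(196/17) ≈ 3.3955.

12/17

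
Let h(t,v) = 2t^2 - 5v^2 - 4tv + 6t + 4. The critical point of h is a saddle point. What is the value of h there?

11/14

∂h/∂t = 4t - 4v + 6 = 0 and ∂h/∂v = -4t - 10v = 0, so (t, v) = (-15/14, 3/7).
The Hessian has h_{tt} = 4, h_{vv} = -10, h_{tv} = -4, giving D = -56 < 0, so the point is a saddle point.
h(-15/14, 3/7) = 11/14.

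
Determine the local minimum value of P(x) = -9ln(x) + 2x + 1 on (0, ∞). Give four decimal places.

-3.5367

P'(x) = -9/x + 2 = 0 gives x = 9/2.
P''(x) = 9/x², which is positive for x > 0, so this is a local minimum.
P(9/2) = -9·ln(9/2) + 9 + 1 ≈ -3.5367.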